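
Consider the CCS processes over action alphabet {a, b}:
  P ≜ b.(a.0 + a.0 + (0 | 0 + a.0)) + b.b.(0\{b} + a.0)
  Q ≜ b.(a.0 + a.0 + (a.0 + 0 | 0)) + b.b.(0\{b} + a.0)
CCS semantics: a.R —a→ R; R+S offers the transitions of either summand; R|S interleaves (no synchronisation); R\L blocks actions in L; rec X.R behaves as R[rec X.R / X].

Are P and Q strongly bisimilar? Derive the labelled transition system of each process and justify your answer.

Reachable graph of P (5 states):
  u0 = b.(a.0 + a.0 + (0 | 0 + a.0)) + b.b.(0\{b} + a.0) → ··b··> u1, ··b··> u2
  u1 = a.0 + a.0 + (0 | 0 + a.0) → ··a··> u3
  u2 = b.(0\{b} + a.0) → ··b··> u4
  u3 = 0 → ·
  u4 = 0\{b} + a.0 → ··a··> u3
Reachable graph of Q (5 states):
  v0 = b.(a.0 + a.0 + (a.0 + 0 | 0)) + b.b.(0\{b} + a.0) → ··b··> v1, ··b··> v2
  v1 = a.0 + a.0 + (a.0 + 0 | 0) → ··a··> v3
  v2 = b.(0\{b} + a.0) → ··b··> v4
  v3 = 0 → ·
  v4 = 0\{b} + a.0 → ··a··> v3
Partition-refinement fixed point:
  B0 = {u0, v0}
  B1 = {u2, v2}
  B2 = {u1, u4, v1, v4}
  B3 = {u3, v3}
u0 ∈ B0, v0 ∈ B0 → same block

bisimilar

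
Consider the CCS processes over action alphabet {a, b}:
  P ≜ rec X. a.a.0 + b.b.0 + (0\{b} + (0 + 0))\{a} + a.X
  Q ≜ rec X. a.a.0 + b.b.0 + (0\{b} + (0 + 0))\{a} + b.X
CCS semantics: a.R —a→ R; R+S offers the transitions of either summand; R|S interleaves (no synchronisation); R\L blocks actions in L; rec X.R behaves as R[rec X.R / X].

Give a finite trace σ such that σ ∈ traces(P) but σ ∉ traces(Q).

ab

P's transition system — 4 states:
  m0 = rec X. a.a.0 + b.b.0 + (0\{b} + (0 + 0))\{a} + a.X → —a→ m0, —a→ m1, —b→ m2
  m1 = a.0 → —a→ m3
  m2 = b.0 → —b→ m3
  m3 = 0 → ∅
Q's transition system — 4 states:
  n0 = rec X. a.a.0 + b.b.0 + (0\{b} + (0 + 0))\{a} + b.X → —a→ n1, —b→ n0, —b→ n2
  n1 = a.0 → —a→ n3
  n2 = b.0 → —b→ n3
  n3 = 0 → ∅
Run σ = ⟨ab⟩ on P: start {m0}
  after a @ step 1: {m0, m1}
  after b @ step 2: {m2}
  P completes σ.
Run σ = ⟨ab⟩ on Q: start {n0}
  after a @ step 1: {n1}
  after b @ step 2: ∅  — Q cannot continue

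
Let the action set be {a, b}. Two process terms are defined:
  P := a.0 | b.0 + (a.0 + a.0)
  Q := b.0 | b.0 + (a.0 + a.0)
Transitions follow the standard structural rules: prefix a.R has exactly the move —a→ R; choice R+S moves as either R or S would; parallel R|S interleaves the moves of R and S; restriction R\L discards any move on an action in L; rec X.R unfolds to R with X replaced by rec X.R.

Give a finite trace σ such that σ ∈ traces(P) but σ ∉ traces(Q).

ab

LTS(P): 5 reachable states
  s0 = a.0 | b.0 + (a.0 + a.0) ⊢ =a=> s1, =a=> s2, =b=> s3
  s1 = 0 ⊢ stopped
  s2 = 0 | b.0 ⊢ =b=> s4
  s3 = a.0 | 0 ⊢ =a=> s4
  s4 = 0 | 0 ⊢ stopped
LTS(Q): 5 reachable states
  t0 = b.0 | b.0 + (a.0 + a.0) ⊢ =a=> t1, =b=> t2, =b=> t3
  t1 = 0 ⊢ stopped
  t2 = 0 | b.0 ⊢ =b=> t4
  t3 = b.0 | 0 ⊢ =b=> t4
  t4 = 0 | 0 ⊢ stopped
Trace ⟨ab⟩ through P, begin at {s0}:
  after a @ step 1: {s1, s2}
  after b @ step 2: {s4}
  ✓ P
Trace ⟨ab⟩ through Q, begin at {t0}:
  after a @ step 1: {t1}
  after b @ step 2: no successor for Q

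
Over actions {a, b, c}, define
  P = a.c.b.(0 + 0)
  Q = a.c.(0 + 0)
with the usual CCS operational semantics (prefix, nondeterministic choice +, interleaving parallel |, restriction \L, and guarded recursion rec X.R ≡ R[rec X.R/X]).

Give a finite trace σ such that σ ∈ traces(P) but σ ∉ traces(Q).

acb

LTS(P): 4 reachable states
  s0 = a.c.b.(0 + 0) → -a-> s1
  s1 = c.b.(0 + 0) → -c-> s2
  s2 = b.(0 + 0) → -b-> s3
  s3 = 0 + 0 → ∅
LTS(Q): 3 reachable states
  t0 = a.c.(0 + 0) → -a-> t1
  t1 = c.(0 + 0) → -c-> t2
  t2 = 0 + 0 → ∅
Executing acb from P (initial set {s0}):
  step 1 (a): {s1}
  step 2 (c): {s2}
  step 3 (b): {s3}
  ✓ P
Executing acb from Q (initial set {t0}):
  step 1 (a): {t1}
  step 2 (c): {t2}
  step 3 (b): ∅  — Q cannot continue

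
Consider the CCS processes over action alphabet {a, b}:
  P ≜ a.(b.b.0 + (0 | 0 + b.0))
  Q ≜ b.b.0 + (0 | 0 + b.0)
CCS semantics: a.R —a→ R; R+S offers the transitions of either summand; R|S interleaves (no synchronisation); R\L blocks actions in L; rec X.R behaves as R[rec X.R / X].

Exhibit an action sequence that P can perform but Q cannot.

a

Reachable graph of P (4 states):
  u0 = a.(b.b.0 + (0 | 0 + b.0)) has moves =a=> u1
  u1 = b.b.0 + (0 | 0 + b.0) has moves =b=> u2, =b=> u3
  u2 = 0 has moves deadlocked
  u3 = b.0 has moves =b=> u2
Reachable graph of Q (3 states):
  v0 = b.b.0 + (0 | 0 + b.0) has moves =b=> v1, =b=> v2
  v1 = 0 has moves deadlocked
  v2 = b.0 has moves =b=> v1
Executing a from P (initial set {u0}):
  after a @ step 1: {u1}
  ✓ P
Executing a from Q (initial set {v0}):
  after a @ step 1: ∅  — Q cannot continue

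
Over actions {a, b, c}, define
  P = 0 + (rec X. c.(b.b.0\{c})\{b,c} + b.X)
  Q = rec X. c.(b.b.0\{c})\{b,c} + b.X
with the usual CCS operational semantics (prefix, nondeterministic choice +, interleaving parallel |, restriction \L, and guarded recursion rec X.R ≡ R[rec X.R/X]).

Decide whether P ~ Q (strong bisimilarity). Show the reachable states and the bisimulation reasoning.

bisimilar

P's transition system — 3 states:
  s0 = 0 + (rec X. c.(b.b.0\{c})\{b,c} + b.X) → ··b··> s1, ··c··> s2
  s1 = rec X. c.(b.b.0\{c})\{b,c} + b.X → ··b··> s1, ··c··> s2
  s2 = (b.b.0\{c})\{b,c} → (no moves)
Q's transition system — 2 states:
  t0 = rec X. c.(b.b.0\{c})\{b,c} + b.X → ··b··> t0, ··c··> t1
  t1 = (b.b.0\{c})\{b,c} → (no moves)
Partition-refinement fixed point:
  B0 = {s0, s1, t0}
  B1 = {s2, t1}
s0 ∈ B0, t0 ∈ B0 → same block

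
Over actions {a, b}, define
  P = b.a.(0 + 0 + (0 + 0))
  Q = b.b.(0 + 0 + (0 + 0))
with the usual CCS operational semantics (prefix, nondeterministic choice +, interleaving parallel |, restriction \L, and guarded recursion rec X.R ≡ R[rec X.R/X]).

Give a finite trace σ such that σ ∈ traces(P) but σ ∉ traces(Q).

ba

Reachable graph of P (3 states):
  s0 = b.a.(0 + 0 + (0 + 0)) ⊢ --b--▸ s1
  s1 = a.(0 + 0 + (0 + 0)) ⊢ --a--▸ s2
  s2 = 0 + 0 + (0 + 0) ⊢ ·
Reachable graph of Q (3 states):
  t0 = b.b.(0 + 0 + (0 + 0)) ⊢ --b--▸ t1
  t1 = b.(0 + 0 + (0 + 0)) ⊢ --b--▸ t2
  t2 = 0 + 0 + (0 + 0) ⊢ ·
Executing ba from P (initial set {s0}):
  after b @ step 1: {s1}
  after a @ step 2: {s2}
  P completes σ.
Executing ba from Q (initial set {t0}):
  after b @ step 1: {t1}
  after a @ step 2: ∅ (Q stuck)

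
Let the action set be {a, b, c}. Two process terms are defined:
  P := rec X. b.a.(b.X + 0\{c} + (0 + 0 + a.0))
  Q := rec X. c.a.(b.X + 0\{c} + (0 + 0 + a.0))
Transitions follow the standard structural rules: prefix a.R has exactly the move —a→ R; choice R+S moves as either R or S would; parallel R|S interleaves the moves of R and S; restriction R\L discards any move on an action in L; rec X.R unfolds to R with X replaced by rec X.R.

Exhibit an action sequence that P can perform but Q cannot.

LTS(P): 4 reachable states
  m0 = rec X. b.a.(b.X + 0\{c} + (0 + 0 + a.0)) ⊢ -b-> m1
  m1 = a.(b.(rec X. b.a.(b.X + 0\{c} + (0 + 0 + a.0))) + 0\{c} + (0 + 0 + a.0)) ⊢ -a-> m2
  m2 = b.(rec X. b.a.(b.X + 0\{c} + (0 + 0 + a.0))) + 0\{c} + (0 + 0 + a.0) ⊢ -a-> m3, -b-> m0
  m3 = 0 ⊢ ·
LTS(Q): 4 reachable states
  n0 = rec X. c.a.(b.X + 0\{c} + (0 + 0 + a.0)) ⊢ -c-> n1
  n1 = a.(b.(rec X. c.a.(b.X + 0\{c} + (0 + 0 + a.0))) + 0\{c} + (0 + 0 + a.0)) ⊢ -a-> n2
  n2 = b.(rec X. c.a.(b.X + 0\{c} + (0 + 0 + a.0))) + 0\{c} + (0 + 0 + a.0) ⊢ -a-> n3, -b-> n0
  n3 = 0 ⊢ ·
Trace ⟨b⟩ through P, begin at {m0}:
  after b @ step 1: {m1}
  P completes σ.
Trace ⟨b⟩ through Q, begin at {n0}:
  after b @ step 1: ∅ (Q stuck)

b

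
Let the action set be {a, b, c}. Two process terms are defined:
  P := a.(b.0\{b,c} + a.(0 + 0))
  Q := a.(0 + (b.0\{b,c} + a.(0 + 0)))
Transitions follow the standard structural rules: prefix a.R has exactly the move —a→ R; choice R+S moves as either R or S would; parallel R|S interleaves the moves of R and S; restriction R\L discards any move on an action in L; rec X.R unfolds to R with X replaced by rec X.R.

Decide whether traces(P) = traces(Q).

Reachable graph of P (4 states):
  s0 = a.(b.0\{b,c} + a.(0 + 0)) has moves --a--▸ s1
  s1 = b.0\{b,c} + a.(0 + 0) has moves --a--▸ s2, --b--▸ s3
  s2 = 0 + 0 has moves deadlocked
  s3 = 0\{b,c} has moves deadlocked
Reachable graph of Q (4 states):
  t0 = a.(0 + (b.0\{b,c} + a.(0 + 0))) has moves --a--▸ t1
  t1 = 0 + (b.0\{b,c} + a.(0 + 0)) has moves --a--▸ t2, --b--▸ t3
  t2 = 0 + 0 has moves deadlocked
  t3 = 0\{b,c} has moves deadlocked
Bisimilarity quotient blocks:
  B0 = {s0, t0}
  B1 = {s1, t1}
  B2 = {s2, s3, t2, t3}
s0 ∈ B0, t0 ∈ B0 → same block
Bisimilar ⇒ trace-equivalent.

YES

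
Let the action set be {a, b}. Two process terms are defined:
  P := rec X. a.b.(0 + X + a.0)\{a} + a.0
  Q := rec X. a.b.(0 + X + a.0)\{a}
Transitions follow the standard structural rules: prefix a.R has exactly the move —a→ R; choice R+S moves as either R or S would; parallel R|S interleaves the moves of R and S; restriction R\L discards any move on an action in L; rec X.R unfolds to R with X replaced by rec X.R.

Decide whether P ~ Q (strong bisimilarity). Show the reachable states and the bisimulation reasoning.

not bisimilar

Reachable graph of P (4 states):
  u0 = rec X. a.b.(0 + X + a.0)\{a} + a.0 ⊢ —a→ u1, —a→ u2
  u1 = 0 ⊢ (no moves)
  u2 = b.(0 + (rec X. a.b.(0 + X + a.0)\{a} + a.0) + a.0)\{a} ⊢ —b→ u3
  u3 = (0 + (rec X. a.b.(0 + X + a.0)\{a} + a.0) + a.0)\{a} ⊢ (no moves)
Reachable graph of Q (3 states):
  v0 = rec X. a.b.(0 + X + a.0)\{a} ⊢ —a→ v1
  v1 = b.(0 + (rec X. a.b.(0 + X + a.0)\{a}) + a.0)\{a} ⊢ —b→ v2
  v2 = (0 + (rec X. a.b.(0 + X + a.0)\{a}) + a.0)\{a} ⊢ (no moves)
Bisimilarity quotient blocks:
  B0 = {u0}
  B1 = {u2, v1}
  B2 = {u1, u3, v2}
  B3 = {v0}
u0 ∈ B0, v0 ∈ B3 → different blocks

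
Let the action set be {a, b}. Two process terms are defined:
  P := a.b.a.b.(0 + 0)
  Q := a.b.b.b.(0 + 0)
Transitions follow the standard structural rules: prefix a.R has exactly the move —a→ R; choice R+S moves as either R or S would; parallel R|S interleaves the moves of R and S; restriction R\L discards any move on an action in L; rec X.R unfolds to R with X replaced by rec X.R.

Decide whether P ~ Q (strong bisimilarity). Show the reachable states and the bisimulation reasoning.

P ≁ Q

Reachable graph of P (5 states):
  s0 = a.b.a.b.(0 + 0) | --a--▸ s1
  s1 = b.a.b.(0 + 0) | --b--▸ s2
  s2 = a.b.(0 + 0) | --a--▸ s3
  s3 = b.(0 + 0) | --b--▸ s4
  s4 = 0 + 0 | ∅
Reachable graph of Q (5 states):
  t0 = a.b.b.b.(0 + 0) | --a--▸ t1
  t1 = b.b.b.(0 + 0) | --b--▸ t2
  t2 = b.b.(0 + 0) | --b--▸ t3
  t3 = b.(0 + 0) | --b--▸ t4
  t4 = 0 + 0 | ∅
Coarsest stable partition (strong bisimilarity classes):
  B0 = {s0}
  B1 = {s1}
  B2 = {s2}
  B3 = {s3, t3}
  B4 = {s4, t4}
  B5 = {t0}
  B6 = {t1}
  B7 = {t2}
s0 ∈ B0, t0 ∈ B5 → different blocks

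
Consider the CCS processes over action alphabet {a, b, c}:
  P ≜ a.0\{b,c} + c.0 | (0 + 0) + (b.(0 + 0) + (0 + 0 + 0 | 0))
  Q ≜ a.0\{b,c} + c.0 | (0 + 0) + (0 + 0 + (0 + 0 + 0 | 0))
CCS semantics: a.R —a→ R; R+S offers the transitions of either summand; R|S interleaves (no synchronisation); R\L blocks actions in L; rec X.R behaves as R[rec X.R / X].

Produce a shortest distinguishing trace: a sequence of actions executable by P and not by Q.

P's transition system — 4 states:
  p0 = a.0\{b,c} + c.0 | (0 + 0) + (b.(0 + 0) + (0 + 0 + 0 | 0)) → —a→ p1, —b→ p2, —c→ p3
  p1 = 0\{b,c} → (no moves)
  p2 = 0 + 0 → (no moves)
  p3 = 0 | (0 + 0) → (no moves)
Q's transition system — 3 states:
  q0 = a.0\{b,c} + c.0 | (0 + 0) + (0 + 0 + (0 + 0 + 0 | 0)) → —a→ q1, —c→ q2
  q1 = 0\{b,c} → (no moves)
  q2 = 0 | (0 + 0) → (no moves)
Run σ = ⟨b⟩ on P: start {p0}
  after b @ step 1: {p2}
  P completes σ.
Run σ = ⟨b⟩ on Q: start {q0}
  after b @ step 1: no successor for Q

b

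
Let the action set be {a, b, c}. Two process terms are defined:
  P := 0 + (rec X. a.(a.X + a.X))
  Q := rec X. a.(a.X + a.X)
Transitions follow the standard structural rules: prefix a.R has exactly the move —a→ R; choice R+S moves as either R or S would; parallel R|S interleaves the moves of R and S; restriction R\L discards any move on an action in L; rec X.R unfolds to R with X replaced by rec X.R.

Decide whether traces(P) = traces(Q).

Reachable graph of P (3 states):
  p0 = 0 + (rec X. a.(a.X + a.X)) → =a=> p1
  p1 = a.(rec X. a.(a.X + a.X)) + a.(rec X. a.(a.X + a.X)) → =a=> p2
  p2 = rec X. a.(a.X + a.X) → =a=> p1
Reachable graph of Q (2 states):
  q0 = rec X. a.(a.X + a.X) → =a=> q1
  q1 = a.(rec X. a.(a.X + a.X)) + a.(rec X. a.(a.X + a.X)) → =a=> q0
Bisimilarity quotient blocks:
  B0 = {p0, p1, p2, q0, q1}
p0 ∈ B0, q0 ∈ B0 → same block
Bisimilar ⇒ trace-equivalent.

trace-equivalent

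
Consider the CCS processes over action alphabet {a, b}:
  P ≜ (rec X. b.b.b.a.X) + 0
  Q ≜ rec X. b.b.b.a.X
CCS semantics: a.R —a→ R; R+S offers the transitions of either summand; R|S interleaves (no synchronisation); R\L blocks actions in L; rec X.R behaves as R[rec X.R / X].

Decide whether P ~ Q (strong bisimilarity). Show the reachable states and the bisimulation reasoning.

P's transition system — 5 states:
  s0 = (rec X. b.b.b.a.X) + 0 | -b-> s1
  s1 = b.b.a.(rec X. b.b.b.a.X) | -b-> s2
  s2 = b.a.(rec X. b.b.b.a.X) | -b-> s3
  s3 = a.(rec X. b.b.b.a.X) | -a-> s4
  s4 = rec X. b.b.b.a.X | -b-> s1
Q's transition system — 4 states:
  t0 = rec X. b.b.b.a.X | -b-> t1
  t1 = b.b.a.(rec X. b.b.b.a.X) | -b-> t2
  t2 = b.a.(rec X. b.b.b.a.X) | -b-> t3
  t3 = a.(rec X. b.b.b.a.X) | -a-> t0
Coarsest stable partition (strong bisimilarity classes):
  B0 = {s0, s4, t0}
  B1 = {s1, t1}
  B2 = {s2, t2}
  B3 = {s3, t3}
s0 ∈ B0, t0 ∈ B0 → same block

bisimilar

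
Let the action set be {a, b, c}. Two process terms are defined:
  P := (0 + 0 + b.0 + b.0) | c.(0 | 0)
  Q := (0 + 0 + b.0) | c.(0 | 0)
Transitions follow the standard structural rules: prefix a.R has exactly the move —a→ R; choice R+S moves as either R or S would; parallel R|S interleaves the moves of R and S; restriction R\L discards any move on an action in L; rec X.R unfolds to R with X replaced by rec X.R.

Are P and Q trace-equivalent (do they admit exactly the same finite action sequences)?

LTS(P): 4 reachable states
  p0 = (0 + 0 + b.0 + b.0) | c.(0 | 0) has moves --b--▸ p1, --c--▸ p2
  p1 = 0 | c.(0 | 0) has moves --c--▸ p3
  p2 = (0 + 0 + b.0 + b.0) | (0 | 0) has moves --b--▸ p3
  p3 = 0 | (0 | 0) has moves (no moves)
LTS(Q): 4 reachable states
  q0 = (0 + 0 + b.0) | c.(0 | 0) has moves --b--▸ q1, --c--▸ q2
  q1 = 0 | c.(0 | 0) has moves --c--▸ q3
  q2 = (0 + 0 + b.0) | (0 | 0) has moves --b--▸ q3
  q3 = 0 | (0 | 0) has moves (no moves)
Bisimilarity quotient blocks:
  B0 = {p0, q0}
  B1 = {p2, q2}
  B2 = {p3, q3}
  B3 = {p1, q1}
p0 ∈ B0, q0 ∈ B0 → same block
Bisimilar ⇒ trace-equivalent.

trace-equivalent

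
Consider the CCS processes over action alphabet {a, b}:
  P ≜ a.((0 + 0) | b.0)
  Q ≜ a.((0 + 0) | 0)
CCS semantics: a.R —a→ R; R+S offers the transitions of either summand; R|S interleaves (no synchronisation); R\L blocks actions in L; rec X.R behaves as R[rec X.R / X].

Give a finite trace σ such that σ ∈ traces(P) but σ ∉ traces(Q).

ab

P's transition system — 3 states:
  p0 = a.((0 + 0) | b.0) ⊢ —a→ p1
  p1 = (0 + 0) | b.0 ⊢ —b→ p2
  p2 = (0 + 0) | 0 ⊢ stopped
Q's transition system — 2 states:
  q0 = a.((0 + 0) | 0) ⊢ —a→ q1
  q1 = (0 + 0) | 0 ⊢ stopped
Executing ab from P (initial set {p0}):
  step 1 (a): {p1}
  step 2 (b): {p2}
  ✓ P
Executing ab from Q (initial set {q0}):
  step 1 (a): {q1}
  step 2 (b): ∅ (Q stuck)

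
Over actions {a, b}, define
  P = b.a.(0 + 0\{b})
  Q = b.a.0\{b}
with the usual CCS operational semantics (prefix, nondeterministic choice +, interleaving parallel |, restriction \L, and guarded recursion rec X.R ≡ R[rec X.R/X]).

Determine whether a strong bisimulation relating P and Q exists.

bisimilar

Reachable graph of P (3 states):
  u0 = b.a.(0 + 0\{b}) :: =b=> u1
  u1 = a.(0 + 0\{b}) :: =a=> u2
  u2 = 0 + 0\{b} :: deadlocked
Reachable graph of Q (3 states):
  v0 = b.a.0\{b} :: =b=> v1
  v1 = a.0\{b} :: =a=> v2
  v2 = 0\{b} :: deadlocked
Coarsest stable partition (strong bisimilarity classes):
  B0 = {u0, v0}
  B1 = {u1, v1}
  B2 = {u2, v2}
u0 ∈ B0, v0 ∈ B0 → same block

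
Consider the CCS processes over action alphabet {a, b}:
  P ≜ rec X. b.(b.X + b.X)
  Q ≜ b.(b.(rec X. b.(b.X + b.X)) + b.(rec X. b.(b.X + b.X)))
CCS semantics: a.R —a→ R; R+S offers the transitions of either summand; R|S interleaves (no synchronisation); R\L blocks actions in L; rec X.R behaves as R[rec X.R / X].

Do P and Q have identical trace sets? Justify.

Reachable graph of P (2 states):
  s0 = rec X. b.(b.X + b.X) → —b→ s1
  s1 = b.(rec X. b.(b.X + b.X)) + b.(rec X. b.(b.X + b.X)) → —b→ s0
Reachable graph of Q (3 states):
  t0 = b.(b.(rec X. b.(b.X + b.X)) + b.(rec X. b.(b.X + b.X))) → —b→ t1
  t1 = b.(rec X. b.(b.X + b.X)) + b.(rec X. b.(b.X + b.X)) → —b→ t2
  t2 = rec X. b.(b.X + b.X) → —b→ t1
Bisimilarity quotient blocks:
  B0 = {s0, s1, t0, t1, t2}
s0 ∈ B0, t0 ∈ B0 → same block
Bisimilar ⇒ trace-equivalent.

trace-equivalent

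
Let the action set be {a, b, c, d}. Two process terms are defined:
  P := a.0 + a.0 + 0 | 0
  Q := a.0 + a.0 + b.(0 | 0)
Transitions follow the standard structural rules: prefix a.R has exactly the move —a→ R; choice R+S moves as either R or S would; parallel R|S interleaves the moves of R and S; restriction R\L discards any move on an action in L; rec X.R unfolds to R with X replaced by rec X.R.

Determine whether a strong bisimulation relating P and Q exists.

P's transition system — 2 states:
  m0 = a.0 + a.0 + 0 | 0 → =a=> m1
  m1 = 0 → stopped
Q's transition system — 3 states:
  n0 = a.0 + a.0 + b.(0 | 0) → =a=> n1, =b=> n2
  n1 = 0 → stopped
  n2 = 0 | 0 → stopped
Coarsest stable partition (strong bisimilarity classes):
  B0 = {m0}
  B1 = {m1, n1, n2}
  B2 = {n0}
m0 ∈ B0, n0 ∈ B2 → different blocks

not bisimilar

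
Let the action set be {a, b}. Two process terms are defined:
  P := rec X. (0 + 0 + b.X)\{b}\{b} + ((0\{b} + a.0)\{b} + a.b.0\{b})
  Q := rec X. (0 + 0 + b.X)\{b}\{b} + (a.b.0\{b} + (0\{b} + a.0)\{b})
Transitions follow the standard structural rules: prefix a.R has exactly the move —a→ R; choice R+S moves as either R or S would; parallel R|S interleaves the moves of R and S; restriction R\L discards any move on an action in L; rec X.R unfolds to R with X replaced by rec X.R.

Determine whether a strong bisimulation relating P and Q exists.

LTS(P): 3 reachable states
  s0 = rec X. (0 + 0 + b.X)\{b}\{b} + ((0\{b} + a.0)\{b} + a.b.0\{b}) ⊢ —a→ s1, —a→ s2
  s1 = 0\{b} ⊢ ∅
  s2 = b.0\{b} ⊢ —b→ s1
LTS(Q): 3 reachable states
  t0 = rec X. (0 + 0 + b.X)\{b}\{b} + (a.b.0\{b} + (0\{b} + a.0)\{b}) ⊢ —a→ t1, —a→ t2
  t1 = 0\{b} ⊢ ∅
  t2 = b.0\{b} ⊢ —b→ t1
Bisimilarity quotient blocks:
  B0 = {s0, t0}
  B1 = {s2, t2}
  B2 = {s1, t1}
s0 ∈ B0, t0 ∈ B0 → same block

P ~ Q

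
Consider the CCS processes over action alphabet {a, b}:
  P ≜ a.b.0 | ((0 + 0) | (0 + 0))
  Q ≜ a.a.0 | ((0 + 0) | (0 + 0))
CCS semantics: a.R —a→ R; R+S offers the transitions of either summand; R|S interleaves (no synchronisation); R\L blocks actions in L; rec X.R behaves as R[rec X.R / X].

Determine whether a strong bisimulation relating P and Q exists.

LTS(P): 3 reachable states
  m0 = a.b.0 | ((0 + 0) | (0 + 0)) :: =a=> m1
  m1 = b.0 | ((0 + 0) | (0 + 0)) :: =b=> m2
  m2 = 0 | ((0 + 0) | (0 + 0)) :: ∅
LTS(Q): 3 reachable states
  n0 = a.a.0 | ((0 + 0) | (0 + 0)) :: =a=> n1
  n1 = a.0 | ((0 + 0) | (0 + 0)) :: =a=> n2
  n2 = 0 | ((0 + 0) | (0 + 0)) :: ∅
Partition-refinement fixed point:
  B0 = {m0}
  B1 = {m1}
  B2 = {m2, n2}
  B3 = {n0}
  B4 = {n1}
m0 ∈ B0, n0 ∈ B3 → different blocks

NO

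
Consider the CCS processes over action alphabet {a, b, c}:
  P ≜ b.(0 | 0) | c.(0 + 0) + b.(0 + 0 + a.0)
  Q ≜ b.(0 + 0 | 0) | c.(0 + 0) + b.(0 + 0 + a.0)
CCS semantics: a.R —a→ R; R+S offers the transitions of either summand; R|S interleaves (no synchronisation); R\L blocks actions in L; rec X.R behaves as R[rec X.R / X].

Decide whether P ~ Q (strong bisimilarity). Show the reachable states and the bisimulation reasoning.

bisimilar

P's transition system — 6 states:
  s0 = b.(0 | 0) | c.(0 + 0) + b.(0 + 0 + a.0) | =b=> s1, =b=> s2, =c=> s3
  s1 = 0 + 0 + a.0 | =a=> s4
  s2 = 0 | 0 | c.(0 + 0) | =c=> s5
  s3 = b.(0 | 0) | (0 + 0) | =b=> s5
  s4 = 0 | (no moves)
  s5 = 0 | 0 | (0 + 0) | (no moves)
Q's transition system — 6 states:
  t0 = b.(0 + 0 | 0) | c.(0 + 0) + b.(0 + 0 + a.0) | =b=> t1, =b=> t2, =c=> t3
  t1 = (0 + 0 | 0) | c.(0 + 0) | =c=> t4
  t2 = 0 + 0 + a.0 | =a=> t5
  t3 = b.(0 + 0 | 0) | (0 + 0) | =b=> t4
  t4 = (0 + 0 | 0) | (0 + 0) | (no moves)
  t5 = 0 | (no moves)
Bisimilarity quotient blocks:
  B0 = {s0, t0}
  B1 = {s3, t3}
  B2 = {s4, s5, t4, t5}
  B3 = {s1, t2}
  B4 = {s2, t1}
s0 ∈ B0, t0 ∈ B0 → same block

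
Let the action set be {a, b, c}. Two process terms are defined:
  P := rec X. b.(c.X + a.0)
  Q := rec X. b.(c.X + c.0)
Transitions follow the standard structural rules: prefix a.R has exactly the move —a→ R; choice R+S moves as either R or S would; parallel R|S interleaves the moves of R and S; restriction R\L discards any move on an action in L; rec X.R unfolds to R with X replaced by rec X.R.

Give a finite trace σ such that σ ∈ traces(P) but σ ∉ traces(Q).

ba

P's transition system — 3 states:
  p0 = rec X. b.(c.X + a.0) | =b=> p1
  p1 = c.(rec X. b.(c.X + a.0)) + a.0 | =a=> p2, =c=> p0
  p2 = 0 | stopped
Q's transition system — 3 states:
  q0 = rec X. b.(c.X + c.0) | =b=> q1
  q1 = c.(rec X. b.(c.X + c.0)) + c.0 | =c=> q0, =c=> q2
  q2 = 0 | stopped
Trace ⟨ba⟩ through P, begin at {p0}:
  [1] b ⇒ {p1}
  [2] a ⇒ {p2}
  — P admits the full trace.
Trace ⟨ba⟩ through Q, begin at {q0}:
  [1] b ⇒ {q1}
  [2] a ⇒ no successor for Q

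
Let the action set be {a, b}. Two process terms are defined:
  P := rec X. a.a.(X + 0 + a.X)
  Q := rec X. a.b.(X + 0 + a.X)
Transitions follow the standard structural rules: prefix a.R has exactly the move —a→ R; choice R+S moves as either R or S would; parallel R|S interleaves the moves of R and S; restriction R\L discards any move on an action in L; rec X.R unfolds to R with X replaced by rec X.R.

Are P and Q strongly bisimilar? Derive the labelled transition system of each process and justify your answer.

NO

P's transition system — 3 states:
  m0 = rec X. a.a.(X + 0 + a.X) ⊢ —a→ m1
  m1 = a.((rec X. a.a.(X + 0 + a.X)) + 0 + a.(rec X. a.a.(X + 0 + a.X))) ⊢ —a→ m2
  m2 = (rec X. a.a.(X + 0 + a.X)) + 0 + a.(rec X. a.a.(X + 0 + a.X)) ⊢ —a→ m0, —a→ m1
Q's transition system — 3 states:
  n0 = rec X. a.b.(X + 0 + a.X) ⊢ —a→ n1
  n1 = b.((rec X. a.b.(X + 0 + a.X)) + 0 + a.(rec X. a.b.(X + 0 + a.X))) ⊢ —b→ n2
  n2 = (rec X. a.b.(X + 0 + a.X)) + 0 + a.(rec X. a.b.(X + 0 + a.X)) ⊢ —a→ n0, —a→ n1
Partition-refinement fixed point:
  B0 = {m0, m1, m2}
  B1 = {n0}
  B2 = {n1}
  B3 = {n2}
m0 ∈ B0, n0 ∈ B1 → different blocks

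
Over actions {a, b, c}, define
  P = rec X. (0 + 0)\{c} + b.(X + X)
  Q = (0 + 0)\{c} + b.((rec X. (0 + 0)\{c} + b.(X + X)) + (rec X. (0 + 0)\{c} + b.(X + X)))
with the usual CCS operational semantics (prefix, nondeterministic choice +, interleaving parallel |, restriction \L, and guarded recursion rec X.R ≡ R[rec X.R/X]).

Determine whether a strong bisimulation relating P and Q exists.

YES

LTS(P): 2 reachable states
  p0 = rec X. (0 + 0)\{c} + b.(X + X) ⊢ --b--▸ p1
  p1 = (rec X. (0 + 0)\{c} + b.(X + X)) + (rec X. (0 + 0)\{c} + b.(X + X)) ⊢ --b--▸ p1
LTS(Q): 2 reachable states
  q0 = (0 + 0)\{c} + b.((rec X. (0 + 0)\{c} + b.(X + X)) + (rec X. (0 + 0)\{c} + b.(X + X))) ⊢ --b--▸ q1
  q1 = (rec X. (0 + 0)\{c} + b.(X + X)) + (rec X. (0 + 0)\{c} + b.(X + X)) ⊢ --b--▸ q1
Bisimilarity quotient blocks:
  B0 = {p0, p1, q0, q1}
p0 ∈ B0, q0 ∈ B0 → same block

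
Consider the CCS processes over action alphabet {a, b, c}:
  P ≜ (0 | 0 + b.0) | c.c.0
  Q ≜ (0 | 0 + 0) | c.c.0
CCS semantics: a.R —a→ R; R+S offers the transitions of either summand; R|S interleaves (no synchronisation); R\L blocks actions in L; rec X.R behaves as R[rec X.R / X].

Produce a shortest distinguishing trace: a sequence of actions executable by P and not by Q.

P's transition system — 6 states:
  u0 = (0 | 0 + b.0) | c.c.0 has moves =b=> u1, =c=> u2
  u1 = 0 | c.c.0 has moves =c=> u3
  u2 = (0 | 0 + b.0) | c.0 has moves =b=> u3, =c=> u4
  u3 = 0 | c.0 has moves =c=> u5
  u4 = (0 | 0 + b.0) | 0 has moves =b=> u5
  u5 = 0 | 0 has moves (no moves)
Q's transition system — 3 states:
  v0 = (0 | 0 + 0) | c.c.0 has moves =c=> v1
  v1 = (0 | 0 + 0) | c.0 has moves =c=> v2
  v2 = (0 | 0 + 0) | 0 has moves (no moves)
Run σ = ⟨b⟩ on P: start {u0}
  step 1 (b): {u1}
  P completes σ.
Run σ = ⟨b⟩ on Q: start {v0}
  step 1 (b): ∅  — Q cannot continue

b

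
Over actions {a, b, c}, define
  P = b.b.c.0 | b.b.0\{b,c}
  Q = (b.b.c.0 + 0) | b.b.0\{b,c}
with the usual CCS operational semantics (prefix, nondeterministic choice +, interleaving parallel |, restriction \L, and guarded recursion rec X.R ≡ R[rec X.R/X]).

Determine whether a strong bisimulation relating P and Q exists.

Reachable graph of P (12 states):
  p0 = b.b.c.0 | b.b.0\{b,c} ⊢ --b--▸ p1, --b--▸ p2
  p1 = b.b.c.0 | b.0\{b,c} ⊢ --b--▸ p3, --b--▸ p4
  p2 = b.c.0 | b.b.0\{b,c} ⊢ --b--▸ p4, --b--▸ p5
  p3 = b.b.c.0 | 0\{b,c} ⊢ --b--▸ p6
  p4 = b.c.0 | b.0\{b,c} ⊢ --b--▸ p6, --b--▸ p7
  p5 = c.0 | b.b.0\{b,c} ⊢ --b--▸ p7, --c--▸ p8
  p6 = b.c.0 | 0\{b,c} ⊢ --b--▸ p9
  p7 = c.0 | b.0\{b,c} ⊢ --b--▸ p9, --c--▸ p10
  p8 = 0 | b.b.0\{b,c} ⊢ --b--▸ p10
  p9 = c.0 | 0\{b,c} ⊢ --c--▸ p11
  p10 = 0 | b.0\{b,c} ⊢ --b--▸ p11
  p11 = 0 | 0\{b,c} ⊢ deadlocked
Reachable graph of Q (12 states):
  q0 = (b.b.c.0 + 0) | b.b.0\{b,c} ⊢ --b--▸ q1, --b--▸ q2
  q1 = (b.b.c.0 + 0) | b.0\{b,c} ⊢ --b--▸ q3, --b--▸ q4
  q2 = b.c.0 | b.b.0\{b,c} ⊢ --b--▸ q4, --b--▸ q5
  q3 = (b.b.c.0 + 0) | 0\{b,c} ⊢ --b--▸ q6
  q4 = b.c.0 | b.0\{b,c} ⊢ --b--▸ q6, --b--▸ q7
  q5 = c.0 | b.b.0\{b,c} ⊢ --b--▸ q7, --c--▸ q8
  q6 = b.c.0 | 0\{b,c} ⊢ --b--▸ q9
  q7 = c.0 | b.0\{b,c} ⊢ --b--▸ q9, --c--▸ q10
  q8 = 0 | b.b.0\{b,c} ⊢ --b--▸ q10
  q9 = c.0 | 0\{b,c} ⊢ --c--▸ q11
  q10 = 0 | b.0\{b,c} ⊢ --b--▸ q11
  q11 = 0 | 0\{b,c} ⊢ deadlocked
Partition-refinement fixed point:
  B0 = {p0, q0}
  B1 = {p1, q1}
  B2 = {p3, q3}
  B3 = {p6, q6}
  B4 = {p9, q9}
  B5 = {p11, q11}
  B6 = {p4, q4}
  B7 = {p7, q7}
  B8 = {p10, q10}
  B9 = {p2, q2}
  B10 = {p5, q5}
  B11 = {p8, q8}
p0 ∈ B0, q0 ∈ B0 → same block

P ~ Q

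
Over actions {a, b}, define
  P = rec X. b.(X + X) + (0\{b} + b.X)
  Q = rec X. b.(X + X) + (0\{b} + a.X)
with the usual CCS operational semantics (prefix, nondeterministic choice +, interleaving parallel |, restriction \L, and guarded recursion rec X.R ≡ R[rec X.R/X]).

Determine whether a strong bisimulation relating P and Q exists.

P ≁ Q

LTS(P): 2 reachable states
  m0 = rec X. b.(X + X) + (0\{b} + b.X) → --b--▸ m0, --b--▸ m1
  m1 = (rec X. b.(X + X) + (0\{b} + b.X)) + (rec X. b.(X + X) + (0\{b} + b.X)) → --b--▸ m0, --b--▸ m1
LTS(Q): 2 reachable states
  n0 = rec X. b.(X + X) + (0\{b} + a.X) → --a--▸ n0, --b--▸ n1
  n1 = (rec X. b.(X + X) + (0\{b} + a.X)) + (rec X. b.(X + X) + (0\{b} + a.X)) → --a--▸ n0, --b--▸ n1
Bisimilarity quotient blocks:
  B0 = {m0, m1}
  B1 = {n0, n1}
m0 ∈ B0, n0 ∈ B1 → different blocks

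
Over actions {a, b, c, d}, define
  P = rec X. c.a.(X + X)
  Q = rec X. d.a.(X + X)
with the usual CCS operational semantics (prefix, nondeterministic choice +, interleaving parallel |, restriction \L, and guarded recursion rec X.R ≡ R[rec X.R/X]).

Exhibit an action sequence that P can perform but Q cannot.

P's transition system — 3 states:
  p0 = rec X. c.a.(X + X) → =c=> p1
  p1 = a.((rec X. c.a.(X + X)) + (rec X. c.a.(X + X))) → =a=> p2
  p2 = (rec X. c.a.(X + X)) + (rec X. c.a.(X + X)) → =c=> p1
Q's transition system — 3 states:
  q0 = rec X. d.a.(X + X) → =d=> q1
  q1 = a.((rec X. d.a.(X + X)) + (rec X. d.a.(X + X))) → =a=> q2
  q2 = (rec X. d.a.(X + X)) + (rec X. d.a.(X + X)) → =d=> q1
Trace ⟨c⟩ through P, begin at {p0}:
  step 1 (c): {p1}
  ✓ P
Trace ⟨c⟩ through Q, begin at {q0}:
  step 1 (c): ∅ (Q stuck)

c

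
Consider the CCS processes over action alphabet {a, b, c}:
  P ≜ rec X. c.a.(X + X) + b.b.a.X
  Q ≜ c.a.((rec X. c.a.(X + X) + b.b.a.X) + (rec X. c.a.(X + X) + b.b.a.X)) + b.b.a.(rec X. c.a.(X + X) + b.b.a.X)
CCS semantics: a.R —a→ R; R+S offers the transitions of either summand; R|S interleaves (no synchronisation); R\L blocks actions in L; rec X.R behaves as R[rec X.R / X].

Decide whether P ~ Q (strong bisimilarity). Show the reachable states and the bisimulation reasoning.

bisimilar

P's transition system — 5 states:
  p0 = rec X. c.a.(X + X) + b.b.a.X :: —b→ p1, —c→ p2
  p1 = b.a.(rec X. c.a.(X + X) + b.b.a.X) :: —b→ p3
  p2 = a.((rec X. c.a.(X + X) + b.b.a.X) + (rec X. c.a.(X + X) + b.b.a.X)) :: —a→ p4
  p3 = a.(rec X. c.a.(X + X) + b.b.a.X) :: —a→ p0
  p4 = (rec X. c.a.(X + X) + b.b.a.X) + (rec X. c.a.(X + X) + b.b.a.X) :: —b→ p1, —c→ p2
Q's transition system — 6 states:
  q0 = c.a.((rec X. c.a.(X + X) + b.b.a.X) + (rec X. c.a.(X + X) + b.b.a.X)) + b.b.a.(rec X. c.a.(X + X) + b.b.a.X) :: —b→ q1, —c→ q2
  q1 = b.a.(rec X. c.a.(X + X) + b.b.a.X) :: —b→ q3
  q2 = a.((rec X. c.a.(X + X) + b.b.a.X) + (rec X. c.a.(X + X) + b.b.a.X)) :: —a→ q4
  q3 = a.(rec X. c.a.(X + X) + b.b.a.X) :: —a→ q5
  q4 = (rec X. c.a.(X + X) + b.b.a.X) + (rec X. c.a.(X + X) + b.b.a.X) :: —b→ q1, —c→ q2
  q5 = rec X. c.a.(X + X) + b.b.a.X :: —b→ q1, —c→ q2
Partition-refinement fixed point:
  B0 = {p0, p4, q0, q4, q5}
  B1 = {p2, p3, q2, q3}
  B2 = {p1, q1}
p0 ∈ B0, q0 ∈ B0 → same block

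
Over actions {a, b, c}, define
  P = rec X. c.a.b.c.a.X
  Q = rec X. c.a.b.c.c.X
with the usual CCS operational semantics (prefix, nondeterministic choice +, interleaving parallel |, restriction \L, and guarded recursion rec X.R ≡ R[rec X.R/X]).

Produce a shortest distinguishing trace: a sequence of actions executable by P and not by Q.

cabca

P's transition system — 5 states:
  u0 = rec X. c.a.b.c.a.X → -c-> u1
  u1 = a.b.c.a.(rec X. c.a.b.c.a.X) → -a-> u2
  u2 = b.c.a.(rec X. c.a.b.c.a.X) → -b-> u3
  u3 = c.a.(rec X. c.a.b.c.a.X) → -c-> u4
  u4 = a.(rec X. c.a.b.c.a.X) → -a-> u0
Q's transition system — 5 states:
  v0 = rec X. c.a.b.c.c.X → -c-> v1
  v1 = a.b.c.c.(rec X. c.a.b.c.c.X) → -a-> v2
  v2 = b.c.c.(rec X. c.a.b.c.c.X) → -b-> v3
  v3 = c.c.(rec X. c.a.b.c.c.X) → -c-> v4
  v4 = c.(rec X. c.a.b.c.c.X) → -c-> v0
Trace ⟨cabca⟩ through P, begin at {u0}:
  after c @ step 1: {u1}
  after a @ step 2: {u2}
  after b @ step 3: {u3}
  after c @ step 4: {u4}
  after a @ step 5: {u0}
  P completes σ.
Trace ⟨cabca⟩ through Q, begin at {v0}:
  after c @ step 1: {v1}
  after a @ step 2: {v2}
  after b @ step 3: {v3}
  after c @ step 4: {v4}
  after a @ step 5: ∅  — Q cannot continue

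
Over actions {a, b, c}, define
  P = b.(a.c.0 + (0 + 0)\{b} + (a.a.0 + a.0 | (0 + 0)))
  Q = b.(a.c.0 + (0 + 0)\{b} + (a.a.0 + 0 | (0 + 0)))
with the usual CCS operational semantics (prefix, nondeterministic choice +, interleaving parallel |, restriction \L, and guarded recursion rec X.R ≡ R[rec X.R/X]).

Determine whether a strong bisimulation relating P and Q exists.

not bisimilar

P's transition system — 6 states:
  m0 = b.(a.c.0 + (0 + 0)\{b} + (a.a.0 + a.0 | (0 + 0))) ⊢ —b→ m1
  m1 = a.c.0 + (0 + 0)\{b} + (a.a.0 + a.0 | (0 + 0)) ⊢ —a→ m2, —a→ m3, —a→ m4
  m2 = 0 | (0 + 0) ⊢ ∅
  m3 = a.0 ⊢ —a→ m5
  m4 = c.0 ⊢ —c→ m5
  m5 = 0 ⊢ ∅
Q's transition system — 5 states:
  n0 = b.(a.c.0 + (0 + 0)\{b} + (a.a.0 + 0 | (0 + 0))) ⊢ —b→ n1
  n1 = a.c.0 + (0 + 0)\{b} + (a.a.0 + 0 | (0 + 0)) ⊢ —a→ n2, —a→ n3
  n2 = a.0 ⊢ —a→ n4
  n3 = c.0 ⊢ —c→ n4
  n4 = 0 ⊢ ∅
Coarsest stable partition (strong bisimilarity classes):
  B0 = {m0}
  B1 = {m1}
  B2 = {m2, m5, n4}
  B3 = {m4, n3}
  B4 = {m3, n2}
  B5 = {n0}
  B6 = {n1}
m0 ∈ B0, n0 ∈ B5 → different blocks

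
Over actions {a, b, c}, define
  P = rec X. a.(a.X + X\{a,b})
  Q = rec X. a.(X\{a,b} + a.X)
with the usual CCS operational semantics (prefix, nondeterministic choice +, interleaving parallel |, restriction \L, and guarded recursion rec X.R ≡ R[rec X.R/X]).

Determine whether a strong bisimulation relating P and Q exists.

YES

Reachable graph of P (2 states):
  m0 = rec X. a.(a.X + X\{a,b}) ⊢ ··a··> m1
  m1 = a.(rec X. a.(a.X + X\{a,b})) + (rec X. a.(a.X + X\{a,b}))\{a,b} ⊢ ··a··> m0
Reachable graph of Q (2 states):
  n0 = rec X. a.(X\{a,b} + a.X) ⊢ ··a··> n1
  n1 = (rec X. a.(X\{a,b} + a.X))\{a,b} + a.(rec X. a.(X\{a,b} + a.X)) ⊢ ··a··> n0
Bisimilarity quotient blocks:
  B0 = {m0, m1, n0, n1}
m0 ∈ B0, n0 ∈ B0 → same block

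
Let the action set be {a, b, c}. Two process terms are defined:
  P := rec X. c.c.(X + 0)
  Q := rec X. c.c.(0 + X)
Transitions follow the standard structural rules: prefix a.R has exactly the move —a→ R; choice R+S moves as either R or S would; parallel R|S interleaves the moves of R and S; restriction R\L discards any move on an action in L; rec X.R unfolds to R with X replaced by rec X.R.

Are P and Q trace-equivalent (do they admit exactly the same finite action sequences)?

Reachable graph of P (3 states):
  p0 = rec X. c.c.(X + 0) has moves --c--▸ p1
  p1 = c.((rec X. c.c.(X + 0)) + 0) has moves --c--▸ p2
  p2 = (rec X. c.c.(X + 0)) + 0 has moves --c--▸ p1
Reachable graph of Q (3 states):
  q0 = rec X. c.c.(0 + X) has moves --c--▸ q1
  q1 = c.(0 + (rec X. c.c.(0 + X))) has moves --c--▸ q2
  q2 = 0 + (rec X. c.c.(0 + X)) has moves --c--▸ q1
Bisimilarity quotient blocks:
  B0 = {p0, p1, p2, q0, q1, q2}
p0 ∈ B0, q0 ∈ B0 → same block
Bisimilar ⇒ trace-equivalent.

trace-equivalent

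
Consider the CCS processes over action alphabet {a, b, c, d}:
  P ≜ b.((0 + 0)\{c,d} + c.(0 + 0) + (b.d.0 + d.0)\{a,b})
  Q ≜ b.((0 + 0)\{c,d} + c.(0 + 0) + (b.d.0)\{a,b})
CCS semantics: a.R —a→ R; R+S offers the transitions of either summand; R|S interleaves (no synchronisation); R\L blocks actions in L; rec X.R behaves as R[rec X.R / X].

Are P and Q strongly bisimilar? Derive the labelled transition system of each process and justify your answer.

LTS(P): 4 reachable states
  u0 = b.((0 + 0)\{c,d} + c.(0 + 0) + (b.d.0 + d.0)\{a,b}) ⊢ -b-> u1
  u1 = (0 + 0)\{c,d} + c.(0 + 0) + (b.d.0 + d.0)\{a,b} ⊢ -c-> u2, -d-> u3
  u2 = 0 + 0 ⊢ (no moves)
  u3 = 0\{a,b} ⊢ (no moves)
LTS(Q): 3 reachable states
  v0 = b.((0 + 0)\{c,d} + c.(0 + 0) + (b.d.0)\{a,b}) ⊢ -b-> v1
  v1 = (0 + 0)\{c,d} + c.(0 + 0) + (b.d.0)\{a,b} ⊢ -c-> v2
  v2 = 0 + 0 ⊢ (no moves)
Coarsest stable partition (strong bisimilarity classes):
  B0 = {u0}
  B1 = {u1}
  B2 = {u2, u3, v2}
  B3 = {v0}
  B4 = {v1}
u0 ∈ B0, v0 ∈ B3 → different blocks

P ≁ Q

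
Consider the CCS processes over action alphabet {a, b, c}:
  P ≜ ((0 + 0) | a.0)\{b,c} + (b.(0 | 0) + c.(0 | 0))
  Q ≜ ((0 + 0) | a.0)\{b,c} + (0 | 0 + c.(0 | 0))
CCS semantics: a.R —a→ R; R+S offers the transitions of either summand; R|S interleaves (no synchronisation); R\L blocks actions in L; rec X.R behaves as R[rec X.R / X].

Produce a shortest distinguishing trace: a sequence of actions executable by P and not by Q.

b

LTS(P): 3 reachable states
  p0 = ((0 + 0) | a.0)\{b,c} + (b.(0 | 0) + c.(0 | 0)) → =a=> p1, =b=> p2, =c=> p2
  p1 = ((0 + 0) | 0)\{b,c} → (no moves)
  p2 = 0 | 0 → (no moves)
LTS(Q): 3 reachable states
  q0 = ((0 + 0) | a.0)\{b,c} + (0 | 0 + c.(0 | 0)) → =a=> q1, =c=> q2
  q1 = ((0 + 0) | 0)\{b,c} → (no moves)
  q2 = 0 | 0 → (no moves)
Trace ⟨b⟩ through P, begin at {p0}:
  step 1 (b): {p2}
  — P admits the full trace.
Trace ⟨b⟩ through Q, begin at {q0}:
  step 1 (b): ∅  — Q cannot continue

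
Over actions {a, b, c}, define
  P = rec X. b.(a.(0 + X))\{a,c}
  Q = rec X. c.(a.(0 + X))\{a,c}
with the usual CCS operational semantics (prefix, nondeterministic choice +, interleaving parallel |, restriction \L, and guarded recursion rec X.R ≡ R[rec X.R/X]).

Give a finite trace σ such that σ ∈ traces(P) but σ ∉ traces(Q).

b

Reachable graph of P (2 states):
  p0 = rec X. b.(a.(0 + X))\{a,c} | --b--▸ p1
  p1 = (a.(0 + (rec X. b.(a.(0 + X))\{a,c})))\{a,c} | (no moves)
Reachable graph of Q (2 states):
  q0 = rec X. c.(a.(0 + X))\{a,c} | --c--▸ q1
  q1 = (a.(0 + (rec X. c.(a.(0 + X))\{a,c})))\{a,c} | (no moves)
Trace ⟨b⟩ through P, begin at {p0}:
  [1] b ⇒ {p1}
  ✓ P
Trace ⟨b⟩ through Q, begin at {q0}:
  [1] b ⇒ ∅  — Q cannot continue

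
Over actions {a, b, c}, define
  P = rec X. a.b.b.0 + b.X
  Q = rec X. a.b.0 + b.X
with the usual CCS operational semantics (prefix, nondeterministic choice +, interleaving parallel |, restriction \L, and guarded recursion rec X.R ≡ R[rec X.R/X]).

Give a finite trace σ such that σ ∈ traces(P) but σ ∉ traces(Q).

abb

LTS(P): 4 reachable states
  m0 = rec X. a.b.b.0 + b.X → =a=> m1, =b=> m0
  m1 = b.b.0 → =b=> m2
  m2 = b.0 → =b=> m3
  m3 = 0 → ·
LTS(Q): 3 reachable states
  n0 = rec X. a.b.0 + b.X → =a=> n1, =b=> n0
  n1 = b.0 → =b=> n2
  n2 = 0 → ·
Run σ = ⟨abb⟩ on P: start {m0}
  after a @ step 1: {m1}
  after b @ step 2: {m2}
  after b @ step 3: {m3}
  P completes σ.
Run σ = ⟨abb⟩ on Q: start {n0}
  after a @ step 1: {n1}
  after b @ step 2: {n2}
  after b @ step 3: no successor for Q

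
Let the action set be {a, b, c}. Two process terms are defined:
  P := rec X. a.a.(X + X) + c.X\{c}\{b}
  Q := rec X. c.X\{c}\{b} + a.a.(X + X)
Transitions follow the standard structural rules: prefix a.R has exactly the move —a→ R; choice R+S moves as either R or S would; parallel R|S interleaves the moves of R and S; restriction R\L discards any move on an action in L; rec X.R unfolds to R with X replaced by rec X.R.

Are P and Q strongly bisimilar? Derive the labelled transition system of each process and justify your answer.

YES

P's transition system — 6 states:
  u0 = rec X. a.a.(X + X) + c.X\{c}\{b} | --a--▸ u1, --c--▸ u2
  u1 = a.((rec X. a.a.(X + X) + c.X\{c}\{b}) + (rec X. a.a.(X + X) + c.X\{c}\{b})) | --a--▸ u3
  u2 = (rec X. a.a.(X + X) + c.X\{c}\{b})\{c}\{b} | --a--▸ u4
  u3 = (rec X. a.a.(X + X) + c.X\{c}\{b}) + (rec X. a.a.(X + X) + c.X\{c}\{b}) | --a--▸ u1, --c--▸ u2
  u4 = (a.((rec X. a.a.(X + X) + c.X\{c}\{b}) + (rec X. a.a.(X + X) + c.X\{c}\{b})))\{c}\{b} | --a--▸ u5
  u5 = ((rec X. a.a.(X + X) + c.X\{c}\{b}) + (rec X. a.a.(X + X) + c.X\{c}\{b}))\{c}\{b} | --a--▸ u4
Q's transition system — 6 states:
  v0 = rec X. c.X\{c}\{b} + a.a.(X + X) | --a--▸ v1, --c--▸ v2
  v1 = a.((rec X. c.X\{c}\{b} + a.a.(X + X)) + (rec X. c.X\{c}\{b} + a.a.(X + X))) | --a--▸ v3
  v2 = (rec X. c.X\{c}\{b} + a.a.(X + X))\{c}\{b} | --a--▸ v4
  v3 = (rec X. c.X\{c}\{b} + a.a.(X + X)) + (rec X. c.X\{c}\{b} + a.a.(X + X)) | --a--▸ v1, --c--▸ v2
  v4 = (a.((rec X. c.X\{c}\{b} + a.a.(X + X)) + (rec X. c.X\{c}\{b} + a.a.(X + X))))\{c}\{b} | --a--▸ v5
  v5 = ((rec X. c.X\{c}\{b} + a.a.(X + X)) + (rec X. c.X\{c}\{b} + a.a.(X + X)))\{c}\{b} | --a--▸ v4
Coarsest stable partition (strong bisimilarity classes):
  B0 = {u0, u3, v0, v3}
  B1 = {u2, u4, u5, v2, v4, v5}
  B2 = {u1, v1}
u0 ∈ B0, v0 ∈ B0 → same block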